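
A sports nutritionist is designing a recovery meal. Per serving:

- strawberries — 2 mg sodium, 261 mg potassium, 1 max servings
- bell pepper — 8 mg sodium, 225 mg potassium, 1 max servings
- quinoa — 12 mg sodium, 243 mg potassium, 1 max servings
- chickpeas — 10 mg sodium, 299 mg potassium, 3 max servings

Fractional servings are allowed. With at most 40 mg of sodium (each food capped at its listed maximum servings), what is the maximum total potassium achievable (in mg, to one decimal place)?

1383.0 mg

Potassium per mg sodium: strawberries 130.5, chickpeas 29.9, bell pepper 28.12, quinoa 20.25.
Take 1 serving of strawberries: uses 2 mg sodium, +261.0 mg potassium (running total 261.0 mg).
Take 3 servings of chickpeas: uses 30 mg sodium, +897.0 mg potassium (running total 1158.0 mg).
Take 1 serving of bell pepper: uses 8 mg sodium, +225.0 mg potassium (running total 1383.0 mg).
Filling greedily by potassium-per-mg sodium is optimal for one linear limit, giving 1383.0 mg.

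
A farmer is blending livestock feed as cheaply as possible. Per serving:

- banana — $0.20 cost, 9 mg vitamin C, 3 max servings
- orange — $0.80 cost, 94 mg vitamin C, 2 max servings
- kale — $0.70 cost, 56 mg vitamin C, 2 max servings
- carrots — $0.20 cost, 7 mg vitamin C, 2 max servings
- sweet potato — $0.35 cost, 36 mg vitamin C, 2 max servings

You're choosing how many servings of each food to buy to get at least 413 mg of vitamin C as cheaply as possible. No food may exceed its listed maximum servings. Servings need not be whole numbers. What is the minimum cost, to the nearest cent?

$4.70

Cost per mg of vitamin C: orange $0.0085, sweet potato $0.0097, kale $0.0125, banana $0.0222, carrots $0.0286.
Take 2 servings of orange: +188.0 mg vitamin C for $1.60 (total $1.60, still need 225.0 mg).
Take 2 servings of sweet potato: +72.0 mg vitamin C for $0.70 (total $2.30, still need 153.0 mg).
Take 2 servings of kale: +112.0 mg vitamin C for $1.40 (total $3.70, still need 41.0 mg).
Take 3 servings of banana: +27.0 mg vitamin C for $0.60 (total $4.30, still need 14.0 mg).
Take 2 servings of carrots: +14.0 mg vitamin C for $0.40 (total $4.70, still need 0.0 mg).
Filling from the cheapest source first is optimal under one linear minimum: $4.70.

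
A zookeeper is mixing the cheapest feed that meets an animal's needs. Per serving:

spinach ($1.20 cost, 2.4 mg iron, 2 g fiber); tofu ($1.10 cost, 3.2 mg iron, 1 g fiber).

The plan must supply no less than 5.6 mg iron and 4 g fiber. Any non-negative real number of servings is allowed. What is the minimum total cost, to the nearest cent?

$2.60

Two binding constraints pin down two serving amounts, so the optimal mix uses at most two foods. The candidates are each food alone (scaled to the tighter of iron/fiber) and each pair with both constraints tight.
spinach only: max(5.6/2.4, 4/2) = 2.333 servings → $2.80.
tofu only: max(5.6/3.2, 4/1) = 4 servings → $4.40.
spinach + tofu with both tight: 1.8 servings and 0.4 servings → $2.60.
Cheapest feasible corner: $2.60.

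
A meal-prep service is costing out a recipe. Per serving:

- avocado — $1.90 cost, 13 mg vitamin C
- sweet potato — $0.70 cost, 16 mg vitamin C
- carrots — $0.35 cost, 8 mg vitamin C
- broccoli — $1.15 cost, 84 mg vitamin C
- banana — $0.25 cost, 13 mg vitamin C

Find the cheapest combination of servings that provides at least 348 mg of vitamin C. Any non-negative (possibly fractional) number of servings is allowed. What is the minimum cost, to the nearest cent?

Cost per mg of vitamin C: broccoli $0.0137, banana $0.0192, sweet potato $0.0437, carrots $0.0437, avocado $0.1462.
With no serving limits, use only broccoli: 348 mg / 84 mg = 4.143 servings × $1.15 = $4.76.

$4.76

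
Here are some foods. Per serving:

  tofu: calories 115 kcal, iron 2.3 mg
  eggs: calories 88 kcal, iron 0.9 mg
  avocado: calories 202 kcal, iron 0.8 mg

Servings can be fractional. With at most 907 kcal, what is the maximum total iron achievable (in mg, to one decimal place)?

18.1 mg

Iron per kcal: tofu 0.02, eggs 0.01023, avocado 0.00396.
With no serving limits, spend the whole calories allowance on tofu: 907 kcal / 115 kcal × 2.3 mg = 18.1 mg.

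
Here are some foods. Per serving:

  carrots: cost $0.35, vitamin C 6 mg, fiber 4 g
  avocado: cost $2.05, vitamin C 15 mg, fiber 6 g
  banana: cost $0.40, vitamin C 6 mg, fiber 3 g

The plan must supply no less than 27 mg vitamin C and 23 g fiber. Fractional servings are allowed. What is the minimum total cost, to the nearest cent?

$2.01

With two linear requirements the optimum uses one or two foods; enumerate the corners.
carrots only: max(27/6, 23/4) = 5.75 servings → $2.01.
avocado only: max(27/15, 23/6) = 3.833 servings → $7.86.
banana only: max(27/6, 23/3) = 7.667 servings → $3.07.
carrots + avocado: the both-tight solution has a negative serving — not a feasible corner.
carrots + banana with both targets exact would need a negative amount; discard.
avocado + banana: the both-tight solution has a negative serving — not a feasible corner.
Cheapest feasible corner: $2.01.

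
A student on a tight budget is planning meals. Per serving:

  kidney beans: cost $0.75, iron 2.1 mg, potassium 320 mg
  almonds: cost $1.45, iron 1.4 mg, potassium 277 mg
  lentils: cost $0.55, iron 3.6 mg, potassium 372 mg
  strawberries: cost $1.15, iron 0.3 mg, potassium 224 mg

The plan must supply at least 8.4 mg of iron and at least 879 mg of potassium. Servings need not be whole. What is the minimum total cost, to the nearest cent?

$1.30

At the optimum either one food covers both requirements or two foods hit both targets exactly; no other combination can be cheaper.
kidney beans only: max(8.4/2.1, 879/320) = 4 servings → $3.00.
almonds only: max(8.4/1.4, 879/277) = 6 servings → $8.70.
lentils only: max(8.4/3.6, 879/372) = 2.363 servings → $1.30.
strawberries only: max(8.4/0.3, 879/224) = 28 servings → $32.20.
kidney beans + almonds: intersection lies outside the first quadrant.
kidney beans + lentils with both tight: 0.1068 servings and 2.271 servings → $1.33.
kidney beans + strawberries: the both-tight solution has a negative serving — not a feasible corner.
almonds + lentils with both tight: 0.08312 servings and 2.301 servings → $1.39.
almonds + strawberries: the both-tight solution has a negative serving — not a feasible corner.
lentils + strawberries with both tight: 2.329 servings and 0.05699 servings → $1.35.
So the least-cost plan costs $1.30.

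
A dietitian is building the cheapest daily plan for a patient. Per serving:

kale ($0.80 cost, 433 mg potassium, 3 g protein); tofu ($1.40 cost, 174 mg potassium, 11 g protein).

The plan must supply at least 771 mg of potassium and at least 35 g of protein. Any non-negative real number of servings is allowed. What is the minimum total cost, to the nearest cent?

An LP optimum is at a vertex; with two nutrient constraints at most two foods are used. Check each candidate.
kale only: max(771/433, 35/3) = 11.67 servings → $9.33.
tofu only: max(771/174, 35/11) = 4.431 servings → $6.20.
kale + tofu with both tight: 0.5638 servings and 3.028 servings → $4.69.
Cheapest feasible corner: $4.69.

$4.69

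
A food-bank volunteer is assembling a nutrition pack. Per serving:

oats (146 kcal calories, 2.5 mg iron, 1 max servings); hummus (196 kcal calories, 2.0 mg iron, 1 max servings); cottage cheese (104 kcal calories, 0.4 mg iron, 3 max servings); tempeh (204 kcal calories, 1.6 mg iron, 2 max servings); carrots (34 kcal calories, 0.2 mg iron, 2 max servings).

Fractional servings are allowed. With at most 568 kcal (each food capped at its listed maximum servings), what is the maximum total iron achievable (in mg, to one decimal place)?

6.3 mg

Iron per kcal: oats 0.01712, hummus 0.0102, tempeh 0.007843, carrots 0.005882, cottage cheese 0.003846.
Take 1 serving of oats: uses 146 kcal, +2.5 mg iron (running total 2.5 mg).
Take 1 serving of hummus: uses 196 kcal, +2.0 mg iron (running total 4.5 mg).
Take 1.108 servings of tempeh: uses 226 kcal, +1.8 mg iron (running total 6.3 mg).
Filling greedily by iron-per-kcal is optimal for one linear limit, giving 6.3 mg.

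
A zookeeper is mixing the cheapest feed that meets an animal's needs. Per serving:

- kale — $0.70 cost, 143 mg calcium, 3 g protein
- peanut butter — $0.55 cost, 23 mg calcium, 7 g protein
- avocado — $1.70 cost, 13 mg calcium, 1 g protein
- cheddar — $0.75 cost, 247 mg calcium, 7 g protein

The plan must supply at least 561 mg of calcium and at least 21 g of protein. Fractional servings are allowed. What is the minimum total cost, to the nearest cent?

$2.09

For a min-cost LP with two ≥-constraints, a basic feasible solution has at most two positive variables.
kale only: max(561/143, 21/3) = 7 servings → $4.90.
peanut butter only: max(561/23, 21/7) = 24.39 servings → $13.42.
avocado only: max(561/13, 21/1) = 43.15 servings → $73.36.
cheddar only: max(561/247, 21/7) = 3 servings → $2.25.
kale + peanut butter with both tight: 3.695 servings and 1.416 servings → $3.37.
kale + avocado with both tight: 2.769 servings and 12.69 servings → $23.52.
kale + cheddar: intersection lies outside the first quadrant.
peanut butter + avocado: the both-tight solution has a negative serving — not a feasible corner.
peanut butter + cheddar with both tight: 0.8036 servings and 2.196 servings → $2.09.
avocado + cheddar with both tight: 8.077 servings and 1.846 servings → $15.12.
Cheapest feasible corner: $2.09.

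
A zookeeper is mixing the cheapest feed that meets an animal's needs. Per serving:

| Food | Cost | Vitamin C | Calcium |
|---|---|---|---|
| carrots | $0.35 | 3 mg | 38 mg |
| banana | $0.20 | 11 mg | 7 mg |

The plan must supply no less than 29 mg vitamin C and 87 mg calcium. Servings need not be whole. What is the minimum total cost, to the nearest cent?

An LP optimum is at a vertex; with two nutrient constraints at most two foods are used. Check each candidate.
carrots only: max(29/3, 87/38) = 9.667 servings → $3.38.
banana only: max(29/11, 87/7) = 12.43 servings → $2.49.
carrots + banana with both tight: 1.899 servings and 2.118 servings → $1.09.
The minimum over all feasible corners is $1.09.

$1.09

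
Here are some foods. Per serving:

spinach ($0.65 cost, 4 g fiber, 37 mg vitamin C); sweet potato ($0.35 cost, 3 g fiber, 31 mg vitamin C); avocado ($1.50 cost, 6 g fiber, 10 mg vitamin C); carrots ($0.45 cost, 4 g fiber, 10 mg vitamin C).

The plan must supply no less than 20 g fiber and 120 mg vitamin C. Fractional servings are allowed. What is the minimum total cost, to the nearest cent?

$2.29

An LP optimum is at a vertex; with two nutrient constraints at most two foods are used. Check each candidate.
spinach only: max(20/4, 120/37) = 5 servings → $3.25.
sweet potato only: max(20/3, 120/31) = 6.667 servings → $2.33.
avocado only: max(20/6, 120/10) = 12 servings → $18.00.
carrots only: max(20/4, 120/10) = 12 servings → $5.40.
spinach + sweet potato: the both-tight solution has a negative serving — not a feasible corner.
spinach + avocado with both tight: 2.857 servings and 1.429 servings → $4.00.
spinach + carrots with both tight: 2.593 servings and 2.407 servings → $2.77.
sweet potato + avocado with both tight: 3.333 servings and 1.667 servings → $3.67.
sweet potato + carrots with both tight: 2.979 servings and 2.766 servings → $2.29.
avocado + carrots: the both-tight solution has a negative serving — not a feasible corner.
The minimum over all feasible corners is $2.29.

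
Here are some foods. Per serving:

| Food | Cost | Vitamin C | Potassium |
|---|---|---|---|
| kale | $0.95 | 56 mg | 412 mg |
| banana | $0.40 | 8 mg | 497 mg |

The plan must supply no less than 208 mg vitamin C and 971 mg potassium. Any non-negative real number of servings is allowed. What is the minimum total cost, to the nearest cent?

Two binding constraints pin down two serving amounts, so the optimal mix uses at most two foods. The candidates are each food alone (scaled to the tighter of vitamin C/potassium) and each pair with both constraints tight.
kale only: max(208/56, 971/412) = 3.714 servings → $3.53.
banana only: max(208/8, 971/497) = 26 servings → $10.40.
kale + banana with both targets exact would need a negative amount; discard.
Cheapest feasible corner: $3.53.

$3.53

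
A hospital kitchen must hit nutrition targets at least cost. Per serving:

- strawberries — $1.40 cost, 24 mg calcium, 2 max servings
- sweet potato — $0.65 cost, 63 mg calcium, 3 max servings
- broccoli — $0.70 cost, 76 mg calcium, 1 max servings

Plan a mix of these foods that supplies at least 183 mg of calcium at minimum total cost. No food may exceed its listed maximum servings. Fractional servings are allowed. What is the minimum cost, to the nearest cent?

Cost per mg of calcium: broccoli $0.0092, sweet potato $0.0103, strawberries $0.0583.
Take 1 serving of broccoli: +76.0 mg calcium for $0.70 (total $0.70, still need 107.0 mg).
Take 1.698 servings of sweet potato: +107.0 mg calcium for $1.10 (total $1.80, still need 0.0 mg).
Filling from the cheapest source first is optimal under one linear minimum: $1.80.

$1.80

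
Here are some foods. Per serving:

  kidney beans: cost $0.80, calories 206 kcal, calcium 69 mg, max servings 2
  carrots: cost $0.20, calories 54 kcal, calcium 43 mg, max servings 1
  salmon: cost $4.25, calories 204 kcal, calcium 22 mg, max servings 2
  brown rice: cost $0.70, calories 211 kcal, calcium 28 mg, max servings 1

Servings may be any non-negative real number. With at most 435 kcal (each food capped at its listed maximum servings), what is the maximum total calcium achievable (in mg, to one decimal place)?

170.6 mg

Calcium per kcal: carrots 0.7963, kidney beans 0.335, brown rice 0.1327, salmon 0.1078.
Take 1 serving of carrots: uses 54 kcal, +43.0 mg calcium (running total 43.0 mg).
Take 1.85 servings of kidney beans: uses 381 kcal, +127.6 mg calcium (running total 170.6 mg).
Greedy by best ratio exhausts the calories allowance optimally: 170.6 mg.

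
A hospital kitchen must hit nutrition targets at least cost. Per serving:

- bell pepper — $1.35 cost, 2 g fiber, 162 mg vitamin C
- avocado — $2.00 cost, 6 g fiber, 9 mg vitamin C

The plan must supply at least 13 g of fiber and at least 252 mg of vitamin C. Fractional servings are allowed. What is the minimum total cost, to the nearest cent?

$5.33

Compare the cost at each extreme point of the feasible region.
bell pepper only: max(13/2, 252/162) = 6.5 servings → $8.78.
avocado only: max(13/6, 252/9) = 28 servings → $56.00.
bell pepper + avocado with both tight: 1.462 servings and 1.679 servings → $5.33.
Cheapest feasible corner: $5.33.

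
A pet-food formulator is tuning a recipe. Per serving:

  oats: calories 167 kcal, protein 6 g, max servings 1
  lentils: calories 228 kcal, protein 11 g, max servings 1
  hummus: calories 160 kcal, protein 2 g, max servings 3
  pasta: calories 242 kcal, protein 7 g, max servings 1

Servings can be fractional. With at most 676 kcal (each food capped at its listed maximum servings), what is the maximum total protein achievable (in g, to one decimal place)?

Protein per kcal: lentils 0.04825, oats 0.03593, pasta 0.02893, hummus 0.0125.
Take 1 serving of lentils: uses 228 kcal, +11.0 g protein (running total 11.0 g).
Take 1 serving of oats: uses 167 kcal, +6.0 g protein (running total 17.0 g).
Take 1 serving of pasta: uses 242 kcal, +7.0 g protein (running total 24.0 g).
Take 0.2437 servings of hummus: uses 39 kcal, +0.5 g protein (running total 24.5 g).
Greedy by best ratio exhausts the calories allowance optimally: 24.5 g.

24.5 g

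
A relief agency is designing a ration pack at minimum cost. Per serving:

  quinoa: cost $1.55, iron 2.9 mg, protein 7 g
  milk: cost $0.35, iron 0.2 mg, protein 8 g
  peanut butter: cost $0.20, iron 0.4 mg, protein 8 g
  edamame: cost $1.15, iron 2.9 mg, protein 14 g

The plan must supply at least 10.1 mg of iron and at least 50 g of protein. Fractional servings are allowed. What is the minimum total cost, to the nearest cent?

$4.01

Compare the cost at each extreme point of the feasible region.
quinoa only: max(10.1/2.9, 50/7) = 7.143 servings → $11.07.
milk only: max(10.1/0.2, 50/8) = 50.5 servings → $17.68.
peanut butter only: max(10.1/0.4, 50/8) = 25.25 servings → $5.05.
edamame only: max(10.1/2.9, 50/14) = 3.571 servings → $4.11.
quinoa + milk with both tight: 3.248 servings and 3.408 servings → $6.23.
quinoa + peanut butter with both tight: 2.98 servings and 3.642 servings → $5.35.
quinoa + edamame: the both-tight solution has a negative serving — not a feasible corner.
milk + peanut butter: the both-tight solution has a negative serving — not a feasible corner.
milk + edamame with both tight: 0.1765 servings and 3.471 servings → $4.05.
peanut butter + edamame with both tight: 0.2045 servings and 3.455 servings → $4.01.
The minimum over all feasible corners is $4.01.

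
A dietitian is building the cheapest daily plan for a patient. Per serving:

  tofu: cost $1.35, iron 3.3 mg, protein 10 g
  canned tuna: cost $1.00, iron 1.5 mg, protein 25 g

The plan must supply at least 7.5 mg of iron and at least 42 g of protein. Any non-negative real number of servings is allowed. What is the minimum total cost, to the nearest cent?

With two linear requirements the optimum uses one or two foods; enumerate the corners.
tofu only: max(7.5/3.3, 42/10) = 4.2 servings → $5.67.
canned tuna only: max(7.5/1.5, 42/25) = 5 servings → $5.00.
tofu + canned tuna with both tight: 1.844 servings and 0.9422 servings → $3.43.
So the least-cost plan costs $3.43.

$3.43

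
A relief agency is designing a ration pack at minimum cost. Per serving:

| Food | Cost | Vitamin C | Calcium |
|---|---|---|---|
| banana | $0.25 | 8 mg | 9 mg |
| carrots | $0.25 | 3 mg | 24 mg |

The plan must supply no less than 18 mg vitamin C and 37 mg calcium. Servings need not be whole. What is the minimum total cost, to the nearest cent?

Minimising a linear cost over {vitamin C ≥ 18, calcium ≥ 37, servings ≥ 0} — the optimum is at a vertex, using one or two foods.
banana only: max(18/8, 37/9) = 4.111 servings → $1.03.
carrots only: max(18/3, 37/24) = 6 servings → $1.50.
banana + carrots with both tight: 1.945 servings and 0.8121 servings → $0.69.
Cheapest feasible corner: $0.69.

$0.69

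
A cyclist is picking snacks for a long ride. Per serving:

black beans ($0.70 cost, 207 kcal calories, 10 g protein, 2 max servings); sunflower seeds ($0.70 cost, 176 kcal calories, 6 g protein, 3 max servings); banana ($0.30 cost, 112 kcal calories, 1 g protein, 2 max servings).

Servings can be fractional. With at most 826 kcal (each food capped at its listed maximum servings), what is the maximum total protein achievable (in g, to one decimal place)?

34.0 g

Protein per kcal: black beans 0.04831, sunflower seeds 0.03409, banana 0.008929.
Take 2 servings of black beans: uses 414 kcal, +20.0 g protein (running total 20.0 g).
Take 2.341 servings of sunflower seeds: uses 412 kcal, +14.0 g protein (running total 34.0 g).
Filling greedily by protein-per-kcal is optimal for one linear limit, giving 34.0 g.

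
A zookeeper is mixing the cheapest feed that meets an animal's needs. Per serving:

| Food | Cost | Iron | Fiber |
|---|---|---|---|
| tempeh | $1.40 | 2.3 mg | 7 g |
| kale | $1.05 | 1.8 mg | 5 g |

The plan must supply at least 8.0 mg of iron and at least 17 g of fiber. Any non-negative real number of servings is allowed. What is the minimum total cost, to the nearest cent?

For a min-cost LP with two ≥-constraints, a basic feasible solution has at most two positive variables.
tempeh only: max(8.0/2.3, 17/7) = 3.478 servings → $4.87.
kale only: max(8.0/1.8, 17/5) = 4.444 servings → $4.67.
tempeh + kale with both targets exact would need a negative amount; discard.
So the least-cost plan costs $4.67.

$4.67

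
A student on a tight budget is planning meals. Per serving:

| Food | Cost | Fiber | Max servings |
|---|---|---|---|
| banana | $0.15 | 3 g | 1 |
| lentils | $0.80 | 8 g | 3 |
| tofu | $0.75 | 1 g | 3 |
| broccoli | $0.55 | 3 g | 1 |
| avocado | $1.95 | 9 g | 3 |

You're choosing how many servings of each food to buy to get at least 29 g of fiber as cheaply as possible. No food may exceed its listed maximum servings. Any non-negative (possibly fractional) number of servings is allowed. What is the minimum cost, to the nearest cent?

$2.92

Cost per g of fiber: banana $0.0500, lentils $0.1000, broccoli $0.1833, avocado $0.2167, tofu $0.7500.
Take 1 serving of banana: +3.0 g fiber for $0.15 (total $0.15, still need 26.0 g).
Take 3 servings of lentils: +24.0 g fiber for $2.40 (total $2.55, still need 2.0 g).
Take 0.6667 servings of broccoli: +2.0 g fiber for $0.37 (total $2.92, still need 0.0 g).
Greedy by cheapest-per-g is optimal for a single linear constraint, so the minimum cost is $2.92.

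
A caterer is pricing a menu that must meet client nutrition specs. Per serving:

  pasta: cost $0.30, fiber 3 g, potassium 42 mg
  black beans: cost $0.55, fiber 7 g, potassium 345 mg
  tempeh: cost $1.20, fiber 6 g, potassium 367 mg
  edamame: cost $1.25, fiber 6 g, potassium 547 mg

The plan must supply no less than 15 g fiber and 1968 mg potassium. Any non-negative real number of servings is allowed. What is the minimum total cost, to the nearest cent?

$3.14

At the optimum either one food covers both requirements or two foods hit both targets exactly; no other combination can be cheaper.
pasta only: max(15/3, 1968/42) = 46.86 servings → $14.06.
black beans only: max(15/7, 1968/345) = 5.704 servings → $3.14.
tempeh only: max(15/6, 1968/367) = 5.362 servings → $6.43.
edamame only: max(15/6, 1968/547) = 3.598 servings → $4.50.
pasta + black beans: intersection lies outside the first quadrant.
pasta + tempeh with both targets exact would need a negative amount; discard.
pasta + edamame: intersection lies outside the first quadrant.
black beans + tempeh: the both-tight solution has a negative serving — not a feasible corner.
black beans + edamame: the both-tight solution has a negative serving — not a feasible corner.
tempeh + edamame: intersection lies outside the first quadrant.
So the least-cost plan costs $3.14.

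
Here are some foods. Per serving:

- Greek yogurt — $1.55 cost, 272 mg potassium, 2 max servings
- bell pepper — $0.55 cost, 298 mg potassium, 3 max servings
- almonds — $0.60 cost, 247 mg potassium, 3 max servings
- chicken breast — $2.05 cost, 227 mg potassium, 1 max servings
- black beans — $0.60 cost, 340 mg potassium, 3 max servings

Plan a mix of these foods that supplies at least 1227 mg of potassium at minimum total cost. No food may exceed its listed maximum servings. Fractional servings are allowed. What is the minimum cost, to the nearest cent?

$2.18

Cost per mg of potassium: black beans $0.0018, bell pepper $0.0018, almonds $0.0024, Greek yogurt $0.0057, chicken breast $0.0090.
Take 3 servings of black beans: +1020.0 mg potassium for $1.80 (total $1.80, still need 207.0 mg).
Take 0.6946 servings of bell pepper: +207.0 mg potassium for $0.38 (total $2.18, still need 0.0 mg).
Greedy by cheapest-per-mg is optimal for a single linear constraint, so the minimum cost is $2.18.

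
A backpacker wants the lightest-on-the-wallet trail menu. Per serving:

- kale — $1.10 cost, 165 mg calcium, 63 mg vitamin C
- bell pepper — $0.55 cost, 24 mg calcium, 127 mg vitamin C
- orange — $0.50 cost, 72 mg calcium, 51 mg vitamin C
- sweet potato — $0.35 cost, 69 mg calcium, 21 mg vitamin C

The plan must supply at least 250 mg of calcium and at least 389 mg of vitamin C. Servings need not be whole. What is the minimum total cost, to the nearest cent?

Compare the cost at each extreme point of the feasible region.
kale only: max(250/165, 389/63) = 6.175 servings → $6.79.
bell pepper only: max(250/24, 389/127) = 10.42 servings → $5.73.
orange only: max(250/72, 389/51) = 7.627 servings → $3.81.
sweet potato only: max(250/69, 389/21) = 18.52 servings → $6.48.
kale + bell pepper with both tight: 1.153 servings and 2.491 servings → $2.64.
kale + orange with both targets exact would need a negative amount; discard.
kale + sweet potato with both targets exact would need a negative amount; discard.
bell pepper + orange with both tight: 1.927 servings and 2.83 servings → $2.47.
bell pepper + sweet potato with both tight: 2.614 servings and 2.714 servings → $2.39.
orange + sweet potato: the both-tight solution has a negative serving — not a feasible corner.
Cheapest feasible corner: $2.39.

$2.39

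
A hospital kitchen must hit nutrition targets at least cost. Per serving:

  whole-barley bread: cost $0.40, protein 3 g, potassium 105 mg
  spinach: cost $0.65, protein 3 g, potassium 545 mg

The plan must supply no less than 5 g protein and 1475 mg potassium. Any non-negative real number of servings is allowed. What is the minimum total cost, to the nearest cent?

For a min-cost LP with two ≥-constraints, a basic feasible solution has at most two positive variables.
whole-barley bread only: max(5/3, 1475/105) = 14.05 servings → $5.62.
spinach only: max(5/3, 1475/545) = 2.706 servings → $1.76.
whole-barley bread + spinach: intersection lies outside the first quadrant.
The minimum over all feasible corners is $1.76.

$1.76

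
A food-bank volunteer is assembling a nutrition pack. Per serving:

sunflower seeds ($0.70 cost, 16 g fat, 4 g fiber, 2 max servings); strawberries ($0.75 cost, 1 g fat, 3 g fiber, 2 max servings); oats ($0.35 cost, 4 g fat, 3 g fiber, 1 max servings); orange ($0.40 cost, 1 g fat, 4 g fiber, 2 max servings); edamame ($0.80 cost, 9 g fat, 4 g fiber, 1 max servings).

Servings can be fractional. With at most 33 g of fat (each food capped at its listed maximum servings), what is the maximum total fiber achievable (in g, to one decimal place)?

Fiber per g fat: orange 4, strawberries 3, oats 0.75, edamame 0.4444, sunflower seeds 0.25.
Take 2 servings of orange: uses 2 g fat, +8.0 g fiber (running total 8.0 g).
Take 2 servings of strawberries: uses 2 g fat, +6.0 g fiber (running total 14.0 g).
Take 1 serving of oats: uses 4 g fat, +3.0 g fiber (running total 17.0 g).
Take 1 serving of edamame: uses 9 g fat, +4.0 g fiber (running total 21.0 g).
Take 1 serving of sunflower seeds: uses 16 g fat, +4.0 g fiber (running total 25.0 g).
Filling greedily by fiber-per-g fat is optimal for one linear limit, giving 25.0 g.

25.0 g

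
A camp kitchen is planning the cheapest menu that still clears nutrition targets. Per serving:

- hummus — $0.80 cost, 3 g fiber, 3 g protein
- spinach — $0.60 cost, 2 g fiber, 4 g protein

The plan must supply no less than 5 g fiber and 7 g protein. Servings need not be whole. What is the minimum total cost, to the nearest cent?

hummus only: max(5/3, 7/3) = 2.333 servings → $1.87.
spinach only: max(5/2, 7/4) = 2.5 servings → $1.50.
hummus + spinach with both tight: 1 serving and 1 serving → $1.40.
Cheapest feasible corner: $1.40.

$1.40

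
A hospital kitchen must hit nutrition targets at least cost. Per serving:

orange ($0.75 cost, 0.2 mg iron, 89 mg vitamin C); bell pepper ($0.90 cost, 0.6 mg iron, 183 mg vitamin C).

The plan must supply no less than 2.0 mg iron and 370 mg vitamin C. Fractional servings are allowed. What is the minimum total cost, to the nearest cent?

Minimising a linear cost over {iron ≥ 2.0, vitamin C ≥ 370, servings ≥ 0} — the optimum is at a vertex, using one or two foods.
orange only: max(2.0/0.2, 370/89) = 10 servings → $7.50.
bell pepper only: max(2.0/0.6, 370/183) = 3.333 servings → $3.00.
orange + bell pepper: the both-tight solution has a negative serving — not a feasible corner.
So the least-cost plan costs $3.00.

$3.00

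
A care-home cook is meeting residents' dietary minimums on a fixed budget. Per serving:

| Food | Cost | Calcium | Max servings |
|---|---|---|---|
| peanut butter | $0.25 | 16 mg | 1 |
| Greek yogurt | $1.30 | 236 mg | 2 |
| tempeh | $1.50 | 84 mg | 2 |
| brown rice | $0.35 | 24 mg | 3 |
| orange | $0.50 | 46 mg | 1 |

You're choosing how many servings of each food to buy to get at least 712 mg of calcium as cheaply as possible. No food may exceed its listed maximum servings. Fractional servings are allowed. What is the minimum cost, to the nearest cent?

$6.29

Cost per mg of calcium: Greek yogurt $0.0055, orange $0.0109, brown rice $0.0146, peanut butter $0.0156, tempeh $0.0179.
Take 2 servings of Greek yogurt: +472.0 mg calcium for $2.60 (total $2.60, still need 240.0 mg).
Take 1 serving of orange: +46.0 mg calcium for $0.50 (total $3.10, still need 194.0 mg).
Take 3 servings of brown rice: +72.0 mg calcium for $1.05 (total $4.15, still need 122.0 mg).
Take 1 serving of peanut butter: +16.0 mg calcium for $0.25 (total $4.40, still need 106.0 mg).
Take 1.262 servings of tempeh: +106.0 mg calcium for $1.89 (total $6.29, still need 0.0 mg).
Greedy by cheapest-per-mg is optimal for a single linear constraint, so the minimum cost is $6.29.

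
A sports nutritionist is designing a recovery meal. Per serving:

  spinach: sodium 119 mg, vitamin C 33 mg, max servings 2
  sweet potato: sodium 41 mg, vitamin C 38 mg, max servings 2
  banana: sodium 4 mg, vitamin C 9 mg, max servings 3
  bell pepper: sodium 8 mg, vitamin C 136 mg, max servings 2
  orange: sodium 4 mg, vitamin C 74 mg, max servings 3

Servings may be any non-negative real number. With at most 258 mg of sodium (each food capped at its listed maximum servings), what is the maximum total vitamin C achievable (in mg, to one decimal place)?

634.7 mg

Vitamin C per mg sodium: orange 18.5, bell pepper 17, banana 2.25, sweet potato 0.9268, spinach 0.2773.
Take 3 servings of orange: uses 12 mg sodium, +222.0 mg vitamin C (running total 222.0 mg).
Take 2 servings of bell pepper: uses 16 mg sodium, +272.0 mg vitamin C (running total 494.0 mg).
Take 3 servings of banana: uses 12 mg sodium, +27.0 mg vitamin C (running total 521.0 mg).
Take 2 servings of sweet potato: uses 82 mg sodium, +76.0 mg vitamin C (running total 597.0 mg).
Take 1.143 servings of spinach: uses 136 mg sodium, +37.7 mg vitamin C (running total 634.7 mg).
Greedy by best ratio exhausts the sodium allowance optimally: 634.7 mg.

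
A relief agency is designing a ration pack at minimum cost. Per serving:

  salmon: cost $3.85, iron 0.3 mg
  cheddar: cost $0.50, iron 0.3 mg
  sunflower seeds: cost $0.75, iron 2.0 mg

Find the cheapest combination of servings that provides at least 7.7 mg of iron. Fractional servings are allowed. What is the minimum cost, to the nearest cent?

$2.89

Cost per mg of iron: sunflower seeds $0.3750, cheddar $1.6667, salmon $12.8333.
With no serving limits, use only sunflower seeds: 7.7 mg / 2.0 mg = 3.85 servings × $0.75 = $2.89.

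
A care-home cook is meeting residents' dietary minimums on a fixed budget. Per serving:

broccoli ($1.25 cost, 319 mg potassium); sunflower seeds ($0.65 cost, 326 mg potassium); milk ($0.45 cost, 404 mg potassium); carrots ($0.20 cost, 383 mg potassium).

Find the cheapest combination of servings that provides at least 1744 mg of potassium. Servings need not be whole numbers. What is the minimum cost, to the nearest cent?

$0.91

Cost per mg of potassium: carrots $0.0005, milk $0.0011, sunflower seeds $0.0020, broccoli $0.0039.
With no serving limits, use only carrots: 1744 mg / 383 mg = 4.554 servings × $0.20 = $0.91.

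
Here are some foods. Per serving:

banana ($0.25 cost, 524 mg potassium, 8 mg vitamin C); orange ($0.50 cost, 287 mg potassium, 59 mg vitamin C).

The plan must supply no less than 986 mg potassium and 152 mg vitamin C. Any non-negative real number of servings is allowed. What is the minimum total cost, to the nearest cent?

Compare the cost at each extreme point of the feasible region.
banana only: max(986/524, 152/8) = 19 servings → $4.75.
orange only: max(986/287, 152/59) = 3.436 servings → $1.72.
banana + orange with both tight: 0.5084 servings and 2.507 servings → $1.38.
So the least-cost plan costs $1.38.

$1.38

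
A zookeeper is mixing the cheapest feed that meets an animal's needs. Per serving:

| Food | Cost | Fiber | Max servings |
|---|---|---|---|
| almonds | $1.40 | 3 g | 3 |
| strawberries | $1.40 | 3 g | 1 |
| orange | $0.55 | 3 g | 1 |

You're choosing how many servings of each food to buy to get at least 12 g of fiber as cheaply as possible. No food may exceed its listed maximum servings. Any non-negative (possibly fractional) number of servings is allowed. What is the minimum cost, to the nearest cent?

$4.75

Cost per g of fiber: orange $0.1833, almonds $0.4667, strawberries $0.4667.
Take 1 serving of orange: +3.0 g fiber for $0.55 (total $0.55, still need 9.0 g).
Take 3 servings of almonds: +9.0 g fiber for $4.20 (total $4.75, still need 0.0 g).
Greedy by cheapest-per-g is optimal for a single linear constraint, so the minimum cost is $4.75.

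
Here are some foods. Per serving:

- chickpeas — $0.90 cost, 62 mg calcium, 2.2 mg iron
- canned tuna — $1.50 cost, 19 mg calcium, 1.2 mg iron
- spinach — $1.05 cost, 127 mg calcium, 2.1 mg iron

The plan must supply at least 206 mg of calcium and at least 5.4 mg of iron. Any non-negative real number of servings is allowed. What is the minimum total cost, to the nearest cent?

A basic optimal solution has at most two foods positive. Try each food alone and each pair with both targets met exactly.
chickpeas only: max(206/62, 5.4/2.2) = 3.323 servings → $2.99.
canned tuna only: max(206/19, 5.4/1.2) = 10.84 servings → $16.26.
spinach only: max(206/127, 5.4/2.1) = 2.571 servings → $2.70.
chickpeas + canned tuna: the both-tight solution has a negative serving — not a feasible corner.
chickpeas + spinach with both tight: 1.697 servings and 0.7936 servings → $2.36.
canned tuna + spinach with both tight: 2.251 servings and 1.285 servings → $4.73.
The minimum over all feasible corners is $2.36.

$2.36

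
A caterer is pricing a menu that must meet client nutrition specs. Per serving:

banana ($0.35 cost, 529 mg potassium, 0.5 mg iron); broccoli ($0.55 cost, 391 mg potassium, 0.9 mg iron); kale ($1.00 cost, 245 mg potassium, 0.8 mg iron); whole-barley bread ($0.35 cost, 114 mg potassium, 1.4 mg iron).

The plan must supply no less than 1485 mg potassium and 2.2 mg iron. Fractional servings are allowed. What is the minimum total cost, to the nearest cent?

$1.15

At the optimum either one food covers both requirements or two foods hit both targets exactly; no other combination can be cheaper.
banana only: max(1485/529, 2.2/0.5) = 4.4 servings → $1.54.
broccoli only: max(1485/391, 2.2/0.9) = 3.798 servings → $2.09.
kale only: max(1485/245, 2.2/0.8) = 6.061 servings → $6.06.
whole-barley bread only: max(1485/114, 2.2/1.4) = 13.03 servings → $4.56.
banana + broccoli with both tight: 1.697 servings and 1.501 servings → $1.42.
banana + kale with both tight: 2.158 servings and 1.401 servings → $2.16.
banana + whole-barley bread with both tight: 2.674 servings and 0.6163 servings → $1.15.
broccoli + kale: the both-tight solution has a negative serving — not a feasible corner.
broccoli + whole-barley bread with both targets exact would need a negative amount; discard.
kale + whole-barley bread: the both-tight solution has a negative serving — not a feasible corner.
So the least-cost plan costs $1.15.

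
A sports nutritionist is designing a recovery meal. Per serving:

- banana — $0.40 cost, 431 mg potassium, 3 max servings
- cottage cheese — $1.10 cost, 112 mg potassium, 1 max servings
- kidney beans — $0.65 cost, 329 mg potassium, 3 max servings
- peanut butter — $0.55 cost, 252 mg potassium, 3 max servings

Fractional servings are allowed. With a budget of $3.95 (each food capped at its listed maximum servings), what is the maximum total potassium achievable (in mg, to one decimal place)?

Potassium per dollar: banana 1078, kidney beans 506.2, peanut butter 458.2, cottage cheese 101.8.
Take 3 servings of banana: spends $1.20, +1293.0 mg potassium (running total 1293.0 mg).
Take 3 servings of kidney beans: spends $1.95, +987.0 mg potassium (running total 2280.0 mg).
Take 1.455 servings of peanut butter: spends $0.80, +366.5 mg potassium (running total 2646.5 mg).
Greedy by best ratio exhausts the cost allowance optimally: 2646.5 mg.

2646.5 mg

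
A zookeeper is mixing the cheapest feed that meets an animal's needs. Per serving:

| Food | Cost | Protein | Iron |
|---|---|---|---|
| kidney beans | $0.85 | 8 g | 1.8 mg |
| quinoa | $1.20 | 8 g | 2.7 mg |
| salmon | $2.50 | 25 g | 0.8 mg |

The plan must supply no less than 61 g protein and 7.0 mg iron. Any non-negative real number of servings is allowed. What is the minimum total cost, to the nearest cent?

kidney beans only: max(61/8, 7.0/1.8) = 7.625 servings → $6.48.
quinoa only: max(61/8, 7.0/2.7) = 7.625 servings → $9.15.
salmon only: max(61/25, 7.0/0.8) = 8.75 servings → $21.88.
kidney beans + quinoa with both targets exact would need a negative amount; discard.
kidney beans + salmon with both tight: 3.269 servings and 1.394 servings → $6.26.
quinoa + salmon with both tight: 2.065 servings and 1.779 servings → $6.93.
So the least-cost plan costs $6.26.

$6.26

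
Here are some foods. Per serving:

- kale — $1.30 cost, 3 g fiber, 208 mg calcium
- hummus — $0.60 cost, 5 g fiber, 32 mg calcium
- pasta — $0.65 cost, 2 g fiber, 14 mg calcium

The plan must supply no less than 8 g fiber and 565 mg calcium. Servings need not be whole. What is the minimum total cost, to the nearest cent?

This is a tiny linear program; its minimum lies at a vertex of the feasible set. List the vertices and price them.
kale only: max(8/3, 565/208) = 2.716 servings → $3.53.
hummus only: max(8/5, 565/32) = 17.66 servings → $10.59.
pasta only: max(8/2, 565/14) = 40.36 servings → $26.23.
kale + hummus with both targets exact would need a negative amount; discard.
kale + pasta with both targets exact would need a negative amount; discard.
hummus + pasta: the both-tight solution has a negative serving — not a feasible corner.
Cheapest feasible corner: $3.53.

$3.53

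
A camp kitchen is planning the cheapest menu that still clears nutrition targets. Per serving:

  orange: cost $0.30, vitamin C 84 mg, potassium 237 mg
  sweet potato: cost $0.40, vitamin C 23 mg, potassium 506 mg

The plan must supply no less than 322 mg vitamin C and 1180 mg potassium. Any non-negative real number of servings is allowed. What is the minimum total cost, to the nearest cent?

$1.35

With two linear requirements the optimum uses one or two foods; enumerate the corners.
orange only: max(322/84, 1180/237) = 4.979 servings → $1.49.
sweet potato only: max(322/23, 1180/506) = 14 servings → $5.60.
orange + sweet potato with both tight: 3.665 servings and 0.6155 servings → $1.35.
The minimum over all feasible corners is $1.35.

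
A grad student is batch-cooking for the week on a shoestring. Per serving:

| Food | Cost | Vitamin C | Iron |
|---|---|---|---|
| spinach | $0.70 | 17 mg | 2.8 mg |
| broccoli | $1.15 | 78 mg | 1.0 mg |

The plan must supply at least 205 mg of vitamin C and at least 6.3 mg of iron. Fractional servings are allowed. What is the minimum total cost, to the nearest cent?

spinach only: max(205/17, 6.3/2.8) = 12.06 servings → $8.44.
broccoli only: max(205/78, 6.3/1.0) = 6.3 servings → $7.25.
spinach + broccoli with both tight: 1.422 servings and 2.318 servings → $3.66.
Cheapest feasible corner: $3.66.

$3.66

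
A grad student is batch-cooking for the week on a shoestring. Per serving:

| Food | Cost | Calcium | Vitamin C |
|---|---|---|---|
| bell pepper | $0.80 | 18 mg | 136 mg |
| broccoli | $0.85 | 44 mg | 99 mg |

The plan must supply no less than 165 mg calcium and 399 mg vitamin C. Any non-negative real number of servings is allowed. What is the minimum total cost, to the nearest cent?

$3.32

Minimising a linear cost over {calcium ≥ 165, vitamin C ≥ 399, servings ≥ 0} — the optimum is at a vertex, using one or two foods.
bell pepper only: max(165/18, 399/136) = 9.167 servings → $7.33.
broccoli only: max(165/44, 399/99) = 4.03 servings → $3.43.
bell pepper + broccoli with both tight: 0.2906 servings and 3.631 servings → $3.32.
So the least-cost plan costs $3.32.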